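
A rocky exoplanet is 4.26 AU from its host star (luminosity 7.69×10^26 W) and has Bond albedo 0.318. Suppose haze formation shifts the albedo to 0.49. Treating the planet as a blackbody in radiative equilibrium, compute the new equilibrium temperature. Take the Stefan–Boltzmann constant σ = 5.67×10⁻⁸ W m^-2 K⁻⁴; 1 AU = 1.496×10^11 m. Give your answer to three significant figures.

d = 4.26 × 1.496×10^11 m = 6.373×10^11 m.
Spreading L over a sphere of radius d: S = 7.69×10^26/(4π·6.37×10^11²) = 150.7 W m^-2.
With the new albedo, S(1−α₂)/4 = 19.21 W m^-2, so T₂ = 135.7 K.

136 K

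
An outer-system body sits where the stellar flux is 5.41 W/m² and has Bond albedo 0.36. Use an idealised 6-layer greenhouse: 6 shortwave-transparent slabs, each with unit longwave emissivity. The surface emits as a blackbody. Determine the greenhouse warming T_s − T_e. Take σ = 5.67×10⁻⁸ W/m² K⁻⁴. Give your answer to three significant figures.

The effective emission temperature is T_e = [S(1−α)/(4σ)]^¼ = 62.51 K.
T_s = (N+1)^(1/4)·T_e = 101.7 K.
Warming: T_s − T_e = 39.17 K.

39.2 K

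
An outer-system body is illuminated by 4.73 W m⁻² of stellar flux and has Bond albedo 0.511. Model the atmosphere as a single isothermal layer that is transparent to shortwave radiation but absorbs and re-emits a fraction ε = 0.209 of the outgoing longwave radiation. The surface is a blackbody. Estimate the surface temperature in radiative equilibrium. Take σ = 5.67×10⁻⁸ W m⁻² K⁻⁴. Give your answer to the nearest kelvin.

58 K

The planet radiates to space at T_e = [S(1−α)/(4σ)]^(1/4) = 56.51 K.
For a single slab of emissivity ε, T_s⁴ = 2T_e⁴/(2−ε); thus T_s = 56.51·(1.117)^(1/4) = 58.09 K.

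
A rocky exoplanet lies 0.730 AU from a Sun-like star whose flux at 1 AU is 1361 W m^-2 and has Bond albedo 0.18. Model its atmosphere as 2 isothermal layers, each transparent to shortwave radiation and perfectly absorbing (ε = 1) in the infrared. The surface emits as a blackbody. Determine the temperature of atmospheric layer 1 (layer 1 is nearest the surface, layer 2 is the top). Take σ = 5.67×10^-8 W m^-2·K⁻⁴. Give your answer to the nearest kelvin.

369 kelvin

Irradiance scales as 1/d², so S = 1361 W m^-2 × (1/0.730)² = 2554 W m^-2.
OLR = S(1−α)/4 = 523.6 W m^-2; the top layer radiates at T_e = 310.0 K.
Each opaque layer satisfies 2T_j⁴ = T_{j−1}⁴ + T_{j+1}⁴, giving T_k⁴ = (N+1−k)T_e⁴.
T_1 = (2)^(1/4)·310.0 = 368.6 K.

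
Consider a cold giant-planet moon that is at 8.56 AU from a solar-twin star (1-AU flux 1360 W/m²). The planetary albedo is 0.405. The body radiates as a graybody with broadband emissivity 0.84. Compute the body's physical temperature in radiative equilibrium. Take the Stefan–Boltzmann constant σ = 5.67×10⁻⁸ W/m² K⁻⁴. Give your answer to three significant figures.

87.3 K

Irradiance scales as 1/d², so S = 1360 W/m² × (1/8.56)² = 18.56 W/m².
Averaging over the sphere, the absorbed flux is S(1−α)/4 = 2.761 W/m².
Radiative balance εσT⁴ = 2.761 gives T = [2.761/(0.84·σ)]^(1/4) = 87.26 K.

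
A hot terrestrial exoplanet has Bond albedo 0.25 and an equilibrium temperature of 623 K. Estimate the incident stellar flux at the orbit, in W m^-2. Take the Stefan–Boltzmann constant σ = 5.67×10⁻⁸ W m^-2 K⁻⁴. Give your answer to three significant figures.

From S(1−α)/4 = σT⁴: S = 4σT⁴/(1−α).
σT⁴ = 5.67×10⁻⁸·(623)⁴ = 8542 W m^-2.
So S = 4×8542/(1−0.25) = 45550 W m^-2.

45600 W m^-2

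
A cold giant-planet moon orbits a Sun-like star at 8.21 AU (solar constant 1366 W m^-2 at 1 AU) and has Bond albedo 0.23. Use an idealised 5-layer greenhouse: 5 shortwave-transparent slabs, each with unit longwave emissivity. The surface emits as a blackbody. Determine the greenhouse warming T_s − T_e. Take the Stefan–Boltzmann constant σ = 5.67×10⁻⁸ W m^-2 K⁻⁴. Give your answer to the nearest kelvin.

By the inverse-square law, S = 1366/8.21² = 20.27 W m^-2.
The effective emission temperature is T_e = [S(1−α)/(4σ)]^¼ = 91.08 K.
Surface: T_s = (6)^¼·T_e = 142.5 K.
Warming: T_s − T_e = 51.47 K.

51 K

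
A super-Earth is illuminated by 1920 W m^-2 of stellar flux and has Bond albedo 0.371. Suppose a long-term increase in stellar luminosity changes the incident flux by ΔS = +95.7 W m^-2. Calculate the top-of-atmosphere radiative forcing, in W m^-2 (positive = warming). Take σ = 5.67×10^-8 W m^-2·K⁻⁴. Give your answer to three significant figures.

15.0 W m^-2

ΔF = Δ[S(1−α)]/4 = (1−0.371)·+95.7/4 = 15.05 W m^-2.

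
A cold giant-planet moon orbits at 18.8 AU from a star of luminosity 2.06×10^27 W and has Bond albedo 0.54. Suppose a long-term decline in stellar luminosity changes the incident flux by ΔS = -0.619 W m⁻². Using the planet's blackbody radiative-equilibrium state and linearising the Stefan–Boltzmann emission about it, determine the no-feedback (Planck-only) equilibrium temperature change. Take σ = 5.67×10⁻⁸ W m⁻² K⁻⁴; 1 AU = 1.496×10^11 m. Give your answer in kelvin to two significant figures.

-0.60 K

d = 18.8 × 1.496×10^11 m = 2.812×10^12 m.
S = L/(4πd²) = 20.72 W m⁻².
Unperturbed T_e = [20.72·(1−0.54)/(4σ)]^¼ = 80.52 K.
TOA radiative forcing: ΔF = (1−α)ΔS/4 = 0.46·(-0.619)/4 = -0.07118 W m⁻².
Planck response: λ_P = 4σT_e³ = 4·5.67×10⁻⁸·(80.52)³ = 0.1184 W m⁻²/K.
So ΔT₀ = -0.07118/0.1184 = -0.601 K.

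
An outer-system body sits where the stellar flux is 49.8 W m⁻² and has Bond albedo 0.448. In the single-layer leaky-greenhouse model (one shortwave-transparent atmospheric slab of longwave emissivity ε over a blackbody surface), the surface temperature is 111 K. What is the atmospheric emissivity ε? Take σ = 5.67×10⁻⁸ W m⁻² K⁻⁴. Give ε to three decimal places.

0.403

TOA balance gives T_e = 104.9 K.
T_s⁴ = T_e⁴·2/(2−ε) → ε = 2 − 2(T_e/T_s)⁴ = 2 − 2·(104.9/111)⁴ = 0.4032.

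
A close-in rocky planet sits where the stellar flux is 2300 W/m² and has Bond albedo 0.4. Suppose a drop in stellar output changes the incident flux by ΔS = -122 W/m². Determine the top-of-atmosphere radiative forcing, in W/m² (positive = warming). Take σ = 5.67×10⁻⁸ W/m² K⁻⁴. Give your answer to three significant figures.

TOA radiative forcing: ΔF = (1−α)ΔS/4 = 0.6·(-122)/4 = -18.30 W/m².

-18.3 W/m²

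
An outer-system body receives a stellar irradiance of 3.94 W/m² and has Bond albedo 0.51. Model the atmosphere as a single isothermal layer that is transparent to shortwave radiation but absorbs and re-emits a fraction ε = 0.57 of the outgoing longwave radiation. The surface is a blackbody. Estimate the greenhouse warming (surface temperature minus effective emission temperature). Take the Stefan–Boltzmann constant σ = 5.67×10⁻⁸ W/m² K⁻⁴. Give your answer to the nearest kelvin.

The planet radiates to space at T_e = [S(1−α)/(4σ)]^(1/4) = 54.01 K.
For a single slab of emissivity ε, T_s⁴ = 2T_e⁴/(2−ε); thus T_s = 54.01·(1.399)^(1/4) = 58.74 K.
T_s − T_e = 58.74 − 54.01 = 4.726 K.

5 kelvin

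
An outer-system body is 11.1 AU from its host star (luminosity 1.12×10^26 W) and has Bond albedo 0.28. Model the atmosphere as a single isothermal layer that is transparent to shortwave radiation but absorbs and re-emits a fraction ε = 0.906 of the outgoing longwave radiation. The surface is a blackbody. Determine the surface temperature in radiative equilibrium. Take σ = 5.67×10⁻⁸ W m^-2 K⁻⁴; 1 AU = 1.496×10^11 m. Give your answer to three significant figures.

Orbital distance: d = 11.1 AU = 1.661×10^12 m.
S = L/(4πd²) = 3.232 W m^-2.
Effective emission temperature (TOA balance): σT_e⁴ = S(1−α)/4 = 0.5818 W m^-2 → T_e = 56.60 K.
The surface balance (absorbed SW + ε·downward IR = σT_s⁴) with T_a⁴ = T_s⁴/2 reduces to T_s = T_e·[2/(2−ε)]^¼ = 65.81 K.

65.8 K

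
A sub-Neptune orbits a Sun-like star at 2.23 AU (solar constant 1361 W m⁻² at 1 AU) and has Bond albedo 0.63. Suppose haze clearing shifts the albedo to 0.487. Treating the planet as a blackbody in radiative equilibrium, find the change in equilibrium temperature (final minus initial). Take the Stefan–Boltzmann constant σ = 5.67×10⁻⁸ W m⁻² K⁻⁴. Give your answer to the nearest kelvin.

Flux at the orbit: S = 1361/(2.23)² = 273.7 W m⁻².
Before: T₁ = [273.7·0.37/(4σ)]^(1/4) = 145.4 K.
With α = 0.487, T₂ = 157.7 K.
Change: 157.7 − 145.4 = 12.37 K.

12 K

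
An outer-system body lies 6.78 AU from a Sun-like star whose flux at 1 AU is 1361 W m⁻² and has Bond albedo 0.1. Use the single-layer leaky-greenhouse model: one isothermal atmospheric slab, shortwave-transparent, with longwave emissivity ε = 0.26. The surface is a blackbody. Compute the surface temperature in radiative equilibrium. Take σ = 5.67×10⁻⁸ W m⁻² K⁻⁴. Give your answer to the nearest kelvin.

108 K

By the inverse-square law, S = 1361/6.78² = 29.61 W m⁻².
Effective emission temperature (TOA balance): σT_e⁴ = S(1−α)/4 = 6.662 W m⁻² → T_e = 104.1 K.
Surface balance with a leaky layer gives σT_s⁴ = σT_e⁴·2/(2−ε), so T_s = T_e·[2/(2−0.26)]^(1/4) = 107.8 K.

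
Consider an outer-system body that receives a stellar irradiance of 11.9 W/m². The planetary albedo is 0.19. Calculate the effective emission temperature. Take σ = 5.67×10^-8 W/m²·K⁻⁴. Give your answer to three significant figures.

Absorbed flux (global mean): S(1−α)/4 = 11.90·0.81/4 = 2.410 W/m².
Balancing against σT⁴: T = (2.410/5.67×10⁻⁸)^(1/4) = 80.74 K.

80.7 K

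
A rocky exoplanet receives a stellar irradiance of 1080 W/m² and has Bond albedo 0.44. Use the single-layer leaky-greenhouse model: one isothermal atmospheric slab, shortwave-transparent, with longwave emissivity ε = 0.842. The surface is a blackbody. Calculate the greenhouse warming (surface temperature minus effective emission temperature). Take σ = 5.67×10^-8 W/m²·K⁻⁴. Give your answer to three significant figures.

33.3 kelvin

Effective emission temperature (TOA balance): σT_e⁴ = S(1−α)/4 = 151.2 W/m² → T_e = 227.2 K.
The surface balance (absorbed SW + ε·downward IR = σT_s⁴) with T_a⁴ = T_s⁴/2 reduces to T_s = T_e·[2/(2−ε)]^¼ = 260.5 K.
The atmosphere warms the surface by 33.27 K.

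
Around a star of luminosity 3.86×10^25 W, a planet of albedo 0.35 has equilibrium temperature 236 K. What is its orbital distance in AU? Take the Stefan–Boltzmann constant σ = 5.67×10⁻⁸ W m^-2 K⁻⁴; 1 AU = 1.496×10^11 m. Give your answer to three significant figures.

The flux needed for this T is 4σT⁴/(1−0.35) = 1082 W m^-2.
From L = 4πd²S, d = √(3.86×10^25/(4π·1082)) = 5.327×10^10 m = 0.3561 AU.

0.356 AU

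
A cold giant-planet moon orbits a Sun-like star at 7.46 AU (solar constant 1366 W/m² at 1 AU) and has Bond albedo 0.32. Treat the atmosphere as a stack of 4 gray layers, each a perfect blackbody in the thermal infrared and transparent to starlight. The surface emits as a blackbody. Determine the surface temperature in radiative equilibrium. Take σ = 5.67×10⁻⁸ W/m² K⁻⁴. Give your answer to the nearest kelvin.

Irradiance scales as 1/d², so S = 1366 W/m² × (1/7.46)² = 24.55 W/m².
Top-of-atmosphere balance: σT_e⁴ = S(1−α)/4 = 4.173 W/m² → T_e = 92.62 K.
For an N-layer opaque stack, T_s⁴ = (N+1)T_e⁴, hence T_s = (5)^(1/4)×92.62 K = 138.5 K.

139 K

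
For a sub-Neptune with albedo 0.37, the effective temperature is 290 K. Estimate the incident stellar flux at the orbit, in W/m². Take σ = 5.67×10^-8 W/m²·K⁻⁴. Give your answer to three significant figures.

2550 W/m²

Invert the energy balance for S: S = 4σT⁴/(1−α).
σT⁴ = 5.67×10⁻⁸·(290)⁴ = 401.0 W/m².
So S = 4×401.0/(1−0.37) = 2546 W/m².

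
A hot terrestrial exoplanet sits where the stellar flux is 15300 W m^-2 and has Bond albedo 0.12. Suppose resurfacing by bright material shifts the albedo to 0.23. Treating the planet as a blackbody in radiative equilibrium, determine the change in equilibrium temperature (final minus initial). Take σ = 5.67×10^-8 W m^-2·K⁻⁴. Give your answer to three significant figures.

-16.2 K

With α = 0.12, T₁ = 493.6 K.
Final:   T₂ = [S(1−0.23)/(4σ)]^(1/4) = 477.4 K.
ΔT = T₂ − T₁ = -16.21 K.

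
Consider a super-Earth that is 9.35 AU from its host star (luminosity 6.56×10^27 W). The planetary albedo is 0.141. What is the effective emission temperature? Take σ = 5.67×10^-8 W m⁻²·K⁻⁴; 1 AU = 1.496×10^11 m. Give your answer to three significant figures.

Orbital distance: d = 9.35 AU = 1.399×10^12 m.
S = L/(4πd²) = 266.8 W m⁻².
Averaging over the sphere, the absorbed flux is S(1−α)/4 = 57.30 W m⁻².
In equilibrium σT⁴ equals this, so T = 178.3 K.

178 K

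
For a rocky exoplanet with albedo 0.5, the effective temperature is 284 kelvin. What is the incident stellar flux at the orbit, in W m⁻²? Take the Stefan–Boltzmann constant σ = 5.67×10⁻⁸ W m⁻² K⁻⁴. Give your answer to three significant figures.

2950 W m⁻²

Invert the energy balance for S: S = 4σT⁴/(1−α).
σT⁴ = 5.67×10⁻⁸·(284)⁴ = 368.9 W m⁻².
So S = 4×368.9/(1−0.5) = 2951 W m⁻².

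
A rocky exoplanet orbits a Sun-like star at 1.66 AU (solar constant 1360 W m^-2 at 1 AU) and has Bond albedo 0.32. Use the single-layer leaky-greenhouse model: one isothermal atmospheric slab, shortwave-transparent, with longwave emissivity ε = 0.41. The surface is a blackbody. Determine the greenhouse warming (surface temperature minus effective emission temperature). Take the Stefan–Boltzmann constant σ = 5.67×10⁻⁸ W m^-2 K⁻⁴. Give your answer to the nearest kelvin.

12 K

By the inverse-square law, S = 1360/1.66² = 493.5 W m^-2.
At the top of the atmosphere, σT_e⁴ = S(1−α)/4 = 83.90 W m^-2, giving T_e = 196.1 K.
For a single slab of emissivity ε, T_s⁴ = 2T_e⁴/(2−ε); thus T_s = 196.1·(1.258)^(1/4) = 207.7 K.
Greenhouse warming: T_s − T_e = 11.58 K.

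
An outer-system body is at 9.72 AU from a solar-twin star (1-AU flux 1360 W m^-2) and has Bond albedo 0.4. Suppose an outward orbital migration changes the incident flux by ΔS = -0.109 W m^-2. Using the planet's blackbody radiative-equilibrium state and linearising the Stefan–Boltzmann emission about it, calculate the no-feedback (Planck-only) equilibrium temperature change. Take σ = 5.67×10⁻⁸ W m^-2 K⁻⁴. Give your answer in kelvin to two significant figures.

Flux at the orbit: S = 1360/(9.72)² = 14.39 W m^-2.
The baseline emission temperature is T_e = 78.56 K.
TOA radiative forcing: ΔF = (1−α)ΔS/4 = 0.6·(-0.109)/4 = -0.01635 W m^-2.
Planck response: λ_P = 4σT_e³ = 4·5.67×10⁻⁸·(78.56)³ = 0.1099 W m^-2/K.
ΔT₀ = ΔF/λ_P = -0.01635/0.1099 = -0.149 K.

-0.15 K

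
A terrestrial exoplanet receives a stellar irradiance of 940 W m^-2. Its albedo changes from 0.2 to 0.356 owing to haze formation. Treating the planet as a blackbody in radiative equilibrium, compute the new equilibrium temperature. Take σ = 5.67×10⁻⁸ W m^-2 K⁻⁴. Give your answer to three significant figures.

With the new albedo, S(1−α₂)/4 = 151.3 W m^-2, so T₂ = 227.3 K.

227 K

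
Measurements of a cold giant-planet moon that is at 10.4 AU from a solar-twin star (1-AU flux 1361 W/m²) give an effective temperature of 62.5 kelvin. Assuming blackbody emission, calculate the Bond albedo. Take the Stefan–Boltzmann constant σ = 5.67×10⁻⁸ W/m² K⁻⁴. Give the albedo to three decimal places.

0.725

Irradiance scales as 1/d², so S = 1361 W/m² × (1/10.4)² = 12.58 W/m².
From σT⁴ = S(1−α)/4 we invert for α: 1−α = 4σT⁴/S.
4σT⁴ = 4·5.67×10⁻⁸·(62.5)⁴ = 3.461 W/m².
Hence α = 1 − 3.461/12.58 = 0.7250.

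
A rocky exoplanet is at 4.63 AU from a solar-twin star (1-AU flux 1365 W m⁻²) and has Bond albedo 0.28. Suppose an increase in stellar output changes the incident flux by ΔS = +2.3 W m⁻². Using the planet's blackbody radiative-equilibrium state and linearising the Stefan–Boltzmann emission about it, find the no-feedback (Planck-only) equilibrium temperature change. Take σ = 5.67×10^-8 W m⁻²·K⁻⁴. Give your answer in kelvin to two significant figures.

1.1 K

Irradiance scales as 1/d², so S = 1365 W m⁻² × (1/4.63)² = 63.68 W m⁻².
Reference equilibrium: T_e = [S(1−α)/(4σ)]^(1/4) = 119.2 K.
Only a fraction (1−α) is absorbed and it's spread over 4πR², so ΔF = (1−α)ΔS/4 = 0.4140 W m⁻².
Linearising σT⁴ gives d(σT⁴)/dT = 4σT_e³ = 0.3845 W m⁻² per K.
Hence the no-feedback warming is ΔF/(4σT_e³) = 1.08 K.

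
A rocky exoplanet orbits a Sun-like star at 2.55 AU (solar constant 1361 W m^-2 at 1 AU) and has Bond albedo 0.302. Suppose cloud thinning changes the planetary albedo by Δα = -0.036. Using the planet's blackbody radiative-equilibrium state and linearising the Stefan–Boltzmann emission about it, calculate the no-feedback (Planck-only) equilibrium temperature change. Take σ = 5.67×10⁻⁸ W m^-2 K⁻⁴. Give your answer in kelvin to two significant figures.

2.1 K

Irradiance scales as 1/d², so S = 1361 W m^-2 × (1/2.55)² = 209.3 W m^-2.
Reference equilibrium: T_e = [S(1−α)/(4σ)]^(1/4) = 159.3 K.
TOA radiative forcing: ΔF = −S·Δα/4 = −209.3·(-0.036)/4 = 1.884 W m^-2.
Planck response: λ_P = 4σT_e³ = 4·5.67×10⁻⁸·(159.3)³ = 0.9170 W m^-2/K.
Hence the no-feedback warming is ΔF/(4σT_e³) = 2.05 K.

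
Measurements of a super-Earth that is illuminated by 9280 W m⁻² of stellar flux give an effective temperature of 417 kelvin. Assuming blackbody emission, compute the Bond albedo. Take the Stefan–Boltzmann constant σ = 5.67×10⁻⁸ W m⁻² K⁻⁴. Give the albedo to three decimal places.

0.261

From σT⁴ = S(1−α)/4 we invert for α: 1−α = 4σT⁴/S.
σT⁴ = 1714 W m⁻², so 4σT⁴ = 6858 W m⁻².
1−α = 6858/9280 = 0.7390, so α = 0.2610.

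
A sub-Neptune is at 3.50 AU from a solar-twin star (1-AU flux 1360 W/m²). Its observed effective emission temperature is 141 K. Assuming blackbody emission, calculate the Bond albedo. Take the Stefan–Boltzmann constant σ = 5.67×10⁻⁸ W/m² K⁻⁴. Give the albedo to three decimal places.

By the inverse-square law, S = 1360/3.50² = 111.0 W/m².
Energy balance: S(1−α)/4 = σT⁴, so 1−α = 4σT⁴/S.
4σT⁴ = 4·5.67×10⁻⁸·(141)⁴ = 89.64 W/m².
1−α = 89.64/111.0 = 0.8075, so α = 0.1925.

0.193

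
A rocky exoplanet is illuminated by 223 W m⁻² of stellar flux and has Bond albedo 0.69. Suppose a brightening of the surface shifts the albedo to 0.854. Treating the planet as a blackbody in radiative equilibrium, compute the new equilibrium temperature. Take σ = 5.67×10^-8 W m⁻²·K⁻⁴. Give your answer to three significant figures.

With the new albedo, S(1−α₂)/4 = 8.140 W m⁻², so T₂ = 109.5 K.

109 K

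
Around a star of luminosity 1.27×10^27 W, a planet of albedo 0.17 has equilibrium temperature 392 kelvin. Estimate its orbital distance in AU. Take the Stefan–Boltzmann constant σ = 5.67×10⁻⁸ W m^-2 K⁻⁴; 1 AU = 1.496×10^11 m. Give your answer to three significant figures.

The flux needed for this T is 4σT⁴/(1−0.17) = 6452 W m^-2.
Then d = [L/(4πS)]^(1/2) = 1.252×10^11 m, i.e. 0.8366 AU.

0.837 AU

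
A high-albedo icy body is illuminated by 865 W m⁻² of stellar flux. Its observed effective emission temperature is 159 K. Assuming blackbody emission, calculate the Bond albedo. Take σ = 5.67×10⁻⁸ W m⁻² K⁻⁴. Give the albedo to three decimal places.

Rearranging the radiative balance, α = 1 − 4σT⁴/S.
4σT⁴ = 4·5.67×10⁻⁸·(159)⁴ = 145.0 W m⁻².
Hence α = 1 − 145.0/865.0 = 0.8324.

0.832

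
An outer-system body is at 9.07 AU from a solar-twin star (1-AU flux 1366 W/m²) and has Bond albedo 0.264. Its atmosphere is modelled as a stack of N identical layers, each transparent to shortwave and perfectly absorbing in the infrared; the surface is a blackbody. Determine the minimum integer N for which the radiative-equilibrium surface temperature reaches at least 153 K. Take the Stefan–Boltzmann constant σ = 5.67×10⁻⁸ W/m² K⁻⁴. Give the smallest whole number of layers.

10

Flux at the orbit: S = 1366/(9.07)² = 16.60 W/m².
OLR = S(1−α)/4 = 3.055 W/m²; the top layer radiates at T_e = 85.68 K.
T_s = (N+1)^(1/4)·T_e ≥ 153 K requires N+1 ≥ (T_s/T_e)⁴ = (153/85.68)⁴ = 10.169.
The minimum whole number is N = 10.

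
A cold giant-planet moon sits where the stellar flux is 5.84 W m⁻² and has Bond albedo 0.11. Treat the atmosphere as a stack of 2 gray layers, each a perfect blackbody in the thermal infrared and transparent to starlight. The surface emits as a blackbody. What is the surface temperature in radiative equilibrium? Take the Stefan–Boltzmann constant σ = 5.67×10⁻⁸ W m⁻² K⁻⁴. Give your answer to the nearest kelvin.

Top-of-atmosphere balance: σT_e⁴ = S(1−α)/4 = 1.299 W m⁻² → T_e = 69.19 K.
Layer-by-layer balance gives σT_s⁴ = (N+1)σT_e⁴, so T_s = 3^¼·69.19 = 91.06 K.

91 kelvin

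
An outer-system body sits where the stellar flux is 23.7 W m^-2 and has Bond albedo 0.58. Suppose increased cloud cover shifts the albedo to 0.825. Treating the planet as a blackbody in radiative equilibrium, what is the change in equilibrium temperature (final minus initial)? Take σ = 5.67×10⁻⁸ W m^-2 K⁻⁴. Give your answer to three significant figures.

Before: T₁ = [23.70·0.42/(4σ)]^(1/4) = 81.39 K.
With α = 0.825, T₂ = 65.39 K.
Change: 65.39 − 81.39 = -16.00 K.

-16.0 kelvin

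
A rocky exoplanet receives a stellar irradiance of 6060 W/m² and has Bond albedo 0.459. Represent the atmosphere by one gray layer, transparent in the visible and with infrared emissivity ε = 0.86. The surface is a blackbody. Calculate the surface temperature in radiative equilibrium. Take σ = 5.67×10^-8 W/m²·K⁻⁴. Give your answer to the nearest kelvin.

399 K

At the top of the atmosphere, σT_e⁴ = S(1−α)/4 = 819.6 W/m², giving T_e = 346.7 K.
For a single slab of emissivity ε, T_s⁴ = 2T_e⁴/(2−ε); thus T_s = 346.7·(1.754)^(1/4) = 399.1 K.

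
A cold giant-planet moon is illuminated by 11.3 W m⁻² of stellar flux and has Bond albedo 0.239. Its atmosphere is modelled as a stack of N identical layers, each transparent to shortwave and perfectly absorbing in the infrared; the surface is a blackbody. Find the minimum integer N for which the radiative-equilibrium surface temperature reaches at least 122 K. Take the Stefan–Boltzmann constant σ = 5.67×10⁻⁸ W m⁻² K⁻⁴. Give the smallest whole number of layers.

5

The effective emission temperature is T_e = [S(1−α)/(4σ)]^¼ = 78.47 K.
Need (N+1)T_e⁴ ≥ T_s⁴, i.e. N+1 ≥ (122/78.47)⁴ = 5.843.
Rounding up, N = 5.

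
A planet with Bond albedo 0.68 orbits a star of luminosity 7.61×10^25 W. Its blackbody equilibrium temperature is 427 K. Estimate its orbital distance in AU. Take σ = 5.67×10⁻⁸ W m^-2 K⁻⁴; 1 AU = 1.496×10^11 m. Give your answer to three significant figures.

Required flux: S = 4σT⁴/(1−α) = 23560 W m^-2.
S = L/(4πd²) → d = √(L/4πS) = √(7.61×10^25/(4π·23560)) = 1.603×10^10 m = 0.1072 AU.

0.107 AU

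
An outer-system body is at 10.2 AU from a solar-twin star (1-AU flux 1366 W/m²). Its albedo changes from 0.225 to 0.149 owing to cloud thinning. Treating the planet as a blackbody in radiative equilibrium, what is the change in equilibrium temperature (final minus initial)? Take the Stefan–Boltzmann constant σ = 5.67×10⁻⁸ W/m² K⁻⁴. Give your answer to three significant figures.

Irradiance scales as 1/d², so S = 1366 W/m² × (1/10.2)² = 13.13 W/m².
With α = 0.225, T₁ = 81.84 K.
After:  T₂ = [13.13·0.851/(4σ)]^(1/4) = 83.78 K.
Change: 83.78 − 81.84 = 1.937 K.

1.94 kelvin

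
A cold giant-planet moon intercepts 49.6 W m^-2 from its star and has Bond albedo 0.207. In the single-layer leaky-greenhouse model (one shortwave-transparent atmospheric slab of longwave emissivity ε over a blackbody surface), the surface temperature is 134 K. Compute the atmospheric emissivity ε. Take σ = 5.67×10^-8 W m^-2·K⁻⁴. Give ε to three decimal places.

0.924

Effective temperature: T_e = [S(1−α)/(4σ)]^(1/4) = 114.8 K.
Inverting T_s⁴ = 2T_e⁴/(2−ε): (T_e/T_s)⁴ = 0.5379, so ε = 2(1 − 0.5379) = 0.9242.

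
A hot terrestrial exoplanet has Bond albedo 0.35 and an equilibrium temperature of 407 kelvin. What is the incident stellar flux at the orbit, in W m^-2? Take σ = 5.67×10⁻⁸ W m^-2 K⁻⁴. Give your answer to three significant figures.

Invert the energy balance for S: S = 4σT⁴/(1−α).
The emitted flux is σT⁴ = 1556 W m^-2.
S = 4·1556/0.65 = 9574 W m^-2.

9570 W m^-2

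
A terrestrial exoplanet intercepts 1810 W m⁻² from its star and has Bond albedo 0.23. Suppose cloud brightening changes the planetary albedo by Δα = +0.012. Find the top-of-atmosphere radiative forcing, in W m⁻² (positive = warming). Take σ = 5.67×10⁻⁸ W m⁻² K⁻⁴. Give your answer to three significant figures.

The change in absorbed flux is Δ[S(1−α)/4] = −SΔα/4 = -5.430 W m⁻².

-5.43 W m⁻²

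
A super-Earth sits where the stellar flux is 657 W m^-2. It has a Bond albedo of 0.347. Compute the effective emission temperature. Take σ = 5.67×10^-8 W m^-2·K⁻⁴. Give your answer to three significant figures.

Absorbed flux (global mean): S(1−α)/4 = 657.0·0.653/4 = 107.3 W m^-2.
Set σT⁴ = 107.3 → T = (107.3/σ)^(1/4) = 208.5 K.

209 kelvin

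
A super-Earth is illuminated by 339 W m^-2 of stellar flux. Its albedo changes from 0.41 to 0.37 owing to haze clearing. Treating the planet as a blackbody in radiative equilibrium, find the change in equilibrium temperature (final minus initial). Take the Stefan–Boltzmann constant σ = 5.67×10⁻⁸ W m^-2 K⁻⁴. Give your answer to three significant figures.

2.85 kelvin

Initial: T₁ = [S(1−0.41)/(4σ)]^(1/4) = 172.3 K.
After:  T₂ = [339.0·0.63/(4σ)]^(1/4) = 175.2 K.
ΔT = T₂ − T₁ = 2.849 K.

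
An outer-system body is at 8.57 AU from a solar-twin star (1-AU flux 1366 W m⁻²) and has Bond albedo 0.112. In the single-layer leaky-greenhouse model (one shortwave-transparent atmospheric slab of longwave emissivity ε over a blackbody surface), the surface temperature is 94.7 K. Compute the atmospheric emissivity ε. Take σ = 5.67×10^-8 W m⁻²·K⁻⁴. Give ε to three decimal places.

0.189

By the inverse-square law, S = 1366/8.57² = 18.60 W m⁻².
First, T_e = [18.60·(1−0.112)/(4σ)]^(1/4) = 92.38 K.
Inverting T_s⁴ = 2T_e⁴/(2−ε): (T_e/T_s)⁴ = 0.9054, so ε = 2(1 − 0.9054) = 0.1891.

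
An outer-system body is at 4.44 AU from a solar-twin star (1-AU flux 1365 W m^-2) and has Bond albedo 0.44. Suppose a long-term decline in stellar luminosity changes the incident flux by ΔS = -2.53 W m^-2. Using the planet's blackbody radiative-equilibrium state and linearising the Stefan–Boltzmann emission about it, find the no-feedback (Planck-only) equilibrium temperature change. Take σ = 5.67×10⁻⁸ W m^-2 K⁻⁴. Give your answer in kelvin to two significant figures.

By the inverse-square law, S = 1365/4.44² = 69.24 W m^-2.
Reference equilibrium: T_e = [S(1−α)/(4σ)]^(1/4) = 114.3 K.
Only a fraction (1−α) is absorbed and it's spread over 4πR², so ΔF = (1−α)ΔS/4 = -0.3542 W m^-2.
Linearising σT⁴ gives d(σT⁴)/dT = 4σT_e³ = 0.3391 W m^-2 per K.
Hence the no-feedback warming is ΔF/(4σT_e³) = -1.04 K.

-1.0 K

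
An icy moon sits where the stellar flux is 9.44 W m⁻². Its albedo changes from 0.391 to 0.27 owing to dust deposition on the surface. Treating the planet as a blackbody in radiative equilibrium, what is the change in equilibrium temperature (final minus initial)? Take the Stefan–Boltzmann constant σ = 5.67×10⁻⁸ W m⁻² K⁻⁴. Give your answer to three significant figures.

Initial: T₁ = [S(1−0.391)/(4σ)]^(1/4) = 70.96 K.
With α = 0.27, T₂ = 74.24 K.
ΔT = T₂ − T₁ = 3.289 K.

3.29 K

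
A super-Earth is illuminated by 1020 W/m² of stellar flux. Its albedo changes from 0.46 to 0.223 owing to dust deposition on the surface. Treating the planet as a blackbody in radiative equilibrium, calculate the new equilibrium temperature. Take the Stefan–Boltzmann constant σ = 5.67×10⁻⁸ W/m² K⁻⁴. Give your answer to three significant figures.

243 K

New equilibrium: T₂ = [(1−0.223)·1020/(4σ)]^(1/4) = 243.1 K.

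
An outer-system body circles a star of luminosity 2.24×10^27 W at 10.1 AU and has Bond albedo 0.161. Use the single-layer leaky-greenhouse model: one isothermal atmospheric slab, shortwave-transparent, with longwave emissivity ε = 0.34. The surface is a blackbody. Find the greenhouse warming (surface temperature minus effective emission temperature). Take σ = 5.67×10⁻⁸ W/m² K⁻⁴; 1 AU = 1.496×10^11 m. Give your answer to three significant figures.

d = 10.1 × 1.496×10^11 m = 1.511×10^12 m.
S = L/(4πd²) = 78.08 W/m².
The planet radiates to space at T_e = [S(1−α)/(4σ)]^(1/4) = 130.4 K.
For a single slab of emissivity ε, T_s⁴ = 2T_e⁴/(2−ε); thus T_s = 130.4·(1.205)^(1/4) = 136.6 K.
T_s − T_e = 136.6 − 130.4 = 6.216 K.

6.22 kelvin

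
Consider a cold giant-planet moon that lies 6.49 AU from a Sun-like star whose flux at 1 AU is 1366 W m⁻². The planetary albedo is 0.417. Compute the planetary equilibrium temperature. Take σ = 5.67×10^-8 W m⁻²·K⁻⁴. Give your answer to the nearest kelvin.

Irradiance scales as 1/d², so S = 1366 W m⁻² × (1/6.49)² = 32.43 W m⁻².
The planet absorbs (1−α)S over its disc πR² and re-emits over 4πR², so the mean absorbed flux is (1−0.417)·32.43/4 = 4.727 W m⁻².
Balancing against σT⁴: T = (4.727/5.67×10⁻⁸)^(1/4) = 95.55 K.

96 K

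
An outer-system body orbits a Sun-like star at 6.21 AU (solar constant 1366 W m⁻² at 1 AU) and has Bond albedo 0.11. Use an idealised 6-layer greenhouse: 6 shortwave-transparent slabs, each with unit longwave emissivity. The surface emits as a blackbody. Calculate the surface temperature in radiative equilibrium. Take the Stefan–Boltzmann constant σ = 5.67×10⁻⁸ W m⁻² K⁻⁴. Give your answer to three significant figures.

Irradiance scales as 1/d², so S = 1366 W m⁻² × (1/6.21)² = 35.42 W m⁻².
Top-of-atmosphere balance: σT_e⁴ = S(1−α)/4 = 7.881 W m⁻² → T_e = 108.6 K.
Layer-by-layer balance gives σT_s⁴ = (N+1)σT_e⁴, so T_s = 7^¼·108.6 = 176.6 K.

177 K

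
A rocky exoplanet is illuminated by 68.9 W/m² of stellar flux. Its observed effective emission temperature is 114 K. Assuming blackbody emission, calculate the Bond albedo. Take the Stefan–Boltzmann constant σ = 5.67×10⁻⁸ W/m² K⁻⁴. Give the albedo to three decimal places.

0.444

Rearranging the radiative balance, α = 1 − 4σT⁴/S.
σT⁴ = 9.576 W/m², so 4σT⁴ = 38.31 W/m².
Hence α = 1 − 38.31/68.90 = 0.4440.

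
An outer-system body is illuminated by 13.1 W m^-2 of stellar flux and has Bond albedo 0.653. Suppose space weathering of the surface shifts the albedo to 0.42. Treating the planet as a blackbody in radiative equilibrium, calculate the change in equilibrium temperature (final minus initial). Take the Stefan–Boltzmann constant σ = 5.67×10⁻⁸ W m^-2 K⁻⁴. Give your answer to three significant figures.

9.17 kelvin

Initial: T₁ = [S(1−0.653)/(4σ)]^(1/4) = 66.91 K.
Final:   T₂ = [S(1−0.42)/(4σ)]^(1/4) = 76.08 K.
Change: 76.08 − 66.91 = 9.169 K.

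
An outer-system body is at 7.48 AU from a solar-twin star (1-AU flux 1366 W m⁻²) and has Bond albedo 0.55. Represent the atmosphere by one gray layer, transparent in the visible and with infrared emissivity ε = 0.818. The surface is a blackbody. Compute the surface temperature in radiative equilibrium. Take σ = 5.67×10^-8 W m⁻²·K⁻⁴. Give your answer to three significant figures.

95.1 kelvin

By the inverse-square law, S = 1366/7.48² = 24.41 W m⁻².
Effective emission temperature (TOA balance): σT_e⁴ = S(1−α)/4 = 2.747 W m⁻² → T_e = 83.43 K.
The surface balance (absorbed SW + ε·downward IR = σT_s⁴) with T_a⁴ = T_s⁴/2 reduces to T_s = T_e·[2/(2−ε)]^¼ = 95.15 K.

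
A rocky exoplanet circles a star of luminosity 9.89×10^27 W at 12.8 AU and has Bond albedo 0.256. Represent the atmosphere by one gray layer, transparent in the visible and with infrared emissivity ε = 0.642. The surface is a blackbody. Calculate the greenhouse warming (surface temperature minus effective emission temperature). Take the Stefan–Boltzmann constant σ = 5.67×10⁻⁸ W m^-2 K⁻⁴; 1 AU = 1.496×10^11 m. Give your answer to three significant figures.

16.6 kelvin

d = 12.8 × 1.496×10^11 m = 1.915×10^12 m.
Spreading L over a sphere of radius d: S = 9.89×10^27/(4π·1.91×10^12²) = 214.6 W m^-2.
The planet radiates to space at T_e = [S(1−α)/(4σ)]^(1/4) = 162.9 K.
For a single slab of emissivity ε, T_s⁴ = 2T_e⁴/(2−ε); thus T_s = 162.9·(1.473)^(1/4) = 179.4 K.
The atmosphere warms the surface by 16.55 K.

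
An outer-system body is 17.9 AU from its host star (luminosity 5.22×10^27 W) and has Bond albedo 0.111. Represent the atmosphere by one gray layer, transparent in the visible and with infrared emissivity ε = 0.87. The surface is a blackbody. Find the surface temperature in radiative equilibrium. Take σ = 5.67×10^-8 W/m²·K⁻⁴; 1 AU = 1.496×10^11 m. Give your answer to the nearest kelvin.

Orbital distance: d = 17.9 AU = 2.678×10^12 m.
Flux at the orbit: S = L/(4πd²) = 5.22×10^27/(4π·(2.68×10^12)²) = 57.93 W/m².
At the top of the atmosphere, σT_e⁴ = S(1−α)/4 = 12.87 W/m², giving T_e = 122.8 K.
Surface balance with a leaky layer gives σT_s⁴ = σT_e⁴·2/(2−ε), so T_s = T_e·[2/(2−0.87)]^(1/4) = 141.6 K.

142 K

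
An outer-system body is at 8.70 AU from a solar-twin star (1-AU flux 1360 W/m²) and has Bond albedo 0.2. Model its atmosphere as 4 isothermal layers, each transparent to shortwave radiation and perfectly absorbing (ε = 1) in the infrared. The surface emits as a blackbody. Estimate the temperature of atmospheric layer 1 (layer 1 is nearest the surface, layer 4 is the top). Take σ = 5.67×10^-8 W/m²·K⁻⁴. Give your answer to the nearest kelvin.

Irradiance scales as 1/d², so S = 1360 W/m² × (1/8.70)² = 17.97 W/m².
The effective emission temperature is T_e = [S(1−α)/(4σ)]^¼ = 89.23 K.
The net upward flux σT_e⁴ is constant between every pair of levels, so T_k⁴ = (N+1−k)T_e⁴.
With k = 1: T_1 = (4+1−1)^¼·89.23 K = 126.2 K.

126 kelvin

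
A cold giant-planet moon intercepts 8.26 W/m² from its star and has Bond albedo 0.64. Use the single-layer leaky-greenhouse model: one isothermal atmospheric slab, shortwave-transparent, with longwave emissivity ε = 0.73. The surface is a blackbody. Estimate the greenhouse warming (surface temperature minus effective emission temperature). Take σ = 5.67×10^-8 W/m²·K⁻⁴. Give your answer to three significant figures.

At the top of the atmosphere, σT_e⁴ = S(1−α)/4 = 0.7434 W/m², giving T_e = 60.17 K.
Surface balance with a leaky layer gives σT_s⁴ = σT_e⁴·2/(2−ε), so T_s = T_e·[2/(2−0.73)]^(1/4) = 67.41 K.
T_s − T_e = 67.41 − 60.17 = 7.235 K.

7.23 K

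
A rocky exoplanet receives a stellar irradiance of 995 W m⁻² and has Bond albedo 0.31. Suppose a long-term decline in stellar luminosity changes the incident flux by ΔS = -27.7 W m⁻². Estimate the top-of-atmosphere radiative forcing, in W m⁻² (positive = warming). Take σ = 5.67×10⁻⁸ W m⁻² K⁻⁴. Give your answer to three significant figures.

TOA radiative forcing: ΔF = (1−α)ΔS/4 = 0.69·(-27.7)/4 = -4.778 W m⁻².

-4.78 W m⁻²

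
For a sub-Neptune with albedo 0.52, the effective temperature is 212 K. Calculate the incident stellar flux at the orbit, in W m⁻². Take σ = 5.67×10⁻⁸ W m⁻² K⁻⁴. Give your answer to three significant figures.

954 W m⁻²

Invert the energy balance for S: S = 4σT⁴/(1−α).
σT⁴ = 5.67×10⁻⁸·(212)⁴ = 114.5 W m⁻².
So S = 4×114.5/(1−0.52) = 954.4 W m⁻².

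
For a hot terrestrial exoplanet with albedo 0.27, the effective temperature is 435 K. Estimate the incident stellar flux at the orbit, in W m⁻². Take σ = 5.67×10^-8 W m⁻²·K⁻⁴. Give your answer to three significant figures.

From S(1−α)/4 = σT⁴: S = 4σT⁴/(1−α).
σT⁴ = 5.67×10⁻⁸·(435)⁴ = 2030 W m⁻².
So S = 4×2030/(1−0.27) = 11120 W m⁻².

11100 W m⁻²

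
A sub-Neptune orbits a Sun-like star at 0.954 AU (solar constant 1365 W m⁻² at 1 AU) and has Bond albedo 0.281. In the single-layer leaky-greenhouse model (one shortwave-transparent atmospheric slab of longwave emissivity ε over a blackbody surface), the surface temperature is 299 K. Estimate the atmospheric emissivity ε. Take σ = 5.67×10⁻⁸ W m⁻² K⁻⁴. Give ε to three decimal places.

Flux at the orbit: S = 1365/(0.954)² = 1500 W m⁻².
First, T_e = [1500·(1−0.281)/(4σ)]^(1/4) = 262.6 K.
T_s⁴ = T_e⁴·2/(2−ε) → ε = 2 − 2(T_e/T_s)⁴ = 2 − 2·(262.6/299)⁴ = 0.8102.

0.810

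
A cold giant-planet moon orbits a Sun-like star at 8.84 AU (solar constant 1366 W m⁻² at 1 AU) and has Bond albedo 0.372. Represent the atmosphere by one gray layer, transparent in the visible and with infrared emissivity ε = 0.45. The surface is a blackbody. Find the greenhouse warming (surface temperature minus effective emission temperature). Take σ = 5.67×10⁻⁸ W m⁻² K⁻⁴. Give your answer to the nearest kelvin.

By the inverse-square law, S = 1366/8.84² = 17.48 W m⁻².
At the top of the atmosphere, σT_e⁴ = S(1−α)/4 = 2.744 W m⁻², giving T_e = 83.41 K.
Surface balance with a leaky layer gives σT_s⁴ = σT_e⁴·2/(2−ε), so T_s = T_e·[2/(2−0.45)]^(1/4) = 88.90 K.
The atmosphere warms the surface by 5.488 K.

5 K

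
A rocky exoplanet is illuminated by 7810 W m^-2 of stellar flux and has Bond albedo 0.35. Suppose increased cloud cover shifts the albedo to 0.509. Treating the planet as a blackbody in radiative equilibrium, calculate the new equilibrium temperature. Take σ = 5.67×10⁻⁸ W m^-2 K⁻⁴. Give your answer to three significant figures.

New equilibrium: T₂ = [(1−0.509)·7810/(4σ)]^(1/4) = 360.6 K.

361 K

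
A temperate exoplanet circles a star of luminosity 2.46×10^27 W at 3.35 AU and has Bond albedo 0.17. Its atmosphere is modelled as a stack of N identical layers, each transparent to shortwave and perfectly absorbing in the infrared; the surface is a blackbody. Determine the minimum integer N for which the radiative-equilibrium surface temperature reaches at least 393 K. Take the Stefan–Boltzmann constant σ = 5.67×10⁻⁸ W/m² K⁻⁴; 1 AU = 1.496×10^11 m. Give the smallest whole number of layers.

d = 3.35 × 1.496×10^11 m = 5.012×10^11 m.
Spreading L over a sphere of radius d: S = 2.46×10^27/(4π·5.01×10^11²) = 779.4 W/m².
The effective emission temperature is T_e = [S(1−α)/(4σ)]^¼ = 231.1 K.
Need (N+1)T_e⁴ ≥ T_s⁴, i.e. N+1 ≥ (393/231.1)⁴ = 8.363.
So N ≥ 7.363; the smallest integer is N = 8.

8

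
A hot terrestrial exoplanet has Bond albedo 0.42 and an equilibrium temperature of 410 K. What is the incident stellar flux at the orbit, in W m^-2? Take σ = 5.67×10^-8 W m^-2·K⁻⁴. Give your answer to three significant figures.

11000 W m^-2

From S(1−α)/4 = σT⁴: S = 4σT⁴/(1−α).
The emitted flux is σT⁴ = 1602 W m^-2.
So S = 4×1602/(1−0.42) = 11050 W m^-2.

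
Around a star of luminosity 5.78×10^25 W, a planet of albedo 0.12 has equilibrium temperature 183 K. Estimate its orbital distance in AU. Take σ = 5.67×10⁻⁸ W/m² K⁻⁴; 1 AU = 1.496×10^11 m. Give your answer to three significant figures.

0.843 AU

Energy balance gives S = 4σT⁴/(1−α) = 289.0 W/m².
S = L/(4πd²) → d = √(L/4πS) = √(5.78×10^25/(4π·289.0)) = 1.261×10^11 m = 0.8432 AU.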